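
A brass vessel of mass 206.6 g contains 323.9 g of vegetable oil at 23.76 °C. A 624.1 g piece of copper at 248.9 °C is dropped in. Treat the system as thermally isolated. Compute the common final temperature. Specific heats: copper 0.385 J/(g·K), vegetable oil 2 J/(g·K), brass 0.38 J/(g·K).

T_f ≈ 79.7 °C

Net heat exchanged in the isolated system is zero:
624.1×0.385×(T − 248.9) + 323.9×2×(T − 23.76) + 206.6×0.38×(T − 23.76) = 0
240.28(T − 248.9) + 647.8(T − 23.76) + 78.51(T − 23.76) = 0
(240.28 + 647.8 + 78.51) T = 240.28×248.9 + 647.8×23.76 + 78.51×23.76
T ≈ 79.73 °C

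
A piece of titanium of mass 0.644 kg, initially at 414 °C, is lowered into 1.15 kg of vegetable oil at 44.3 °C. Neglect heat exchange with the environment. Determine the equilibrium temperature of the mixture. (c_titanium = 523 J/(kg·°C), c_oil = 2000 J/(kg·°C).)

T_f ≈ 91.5 °C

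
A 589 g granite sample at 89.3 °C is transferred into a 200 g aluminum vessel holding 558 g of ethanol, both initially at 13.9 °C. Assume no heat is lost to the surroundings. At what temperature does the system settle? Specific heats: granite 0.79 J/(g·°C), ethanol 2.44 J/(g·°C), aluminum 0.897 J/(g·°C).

Let T be the final temperature. ΣQ_i = 0:
589*0.79*(T − 89.3) + 558*2.44*(T − 13.9) + 200*0.897*(T − 13.9) = 0
465.31(T − 89.3) + 1361.5(T − 13.9) + 179.4(T − 13.9) = 0
2006.2 T = 62971
T = 62971 / 2006.2 = 31.4 °C

T_f ≈ 31.4 °C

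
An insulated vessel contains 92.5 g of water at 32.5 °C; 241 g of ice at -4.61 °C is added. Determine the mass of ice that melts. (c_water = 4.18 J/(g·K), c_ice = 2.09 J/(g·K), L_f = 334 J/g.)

Heat available from the water dropping to 0 °C: 92.5×4.18×32.5 = 12566 J.
Of that, 241×2.09×4.61 = 2322 J goes to bring the ice to 0 °C, leaving 10244 J.
Fully melting the ice requires m_ice L_f = 241×334 = 80494 J.
Since 10244 < 80494 J, not all the ice melts; equilibrium is at 0 °C.
Mass melted = 10244/334 ≈ 30.67 g.

m_melted ≈ 30.7 g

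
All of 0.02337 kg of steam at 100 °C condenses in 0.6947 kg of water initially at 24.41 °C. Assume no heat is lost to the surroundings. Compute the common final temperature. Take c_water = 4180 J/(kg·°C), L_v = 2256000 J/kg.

T_f ≈ 44.4 °C

Conservation of energy gives ΣQ = 0:
steam→water at 100 °C releases m L_v = 0.02337·2256000 = 52723
  condensate cools 100→T: 0.02337·4180·(T − 100) = 97.69(T − 100)
  original water: 2903.8(T − 24.41)
3001.5 T = 52723 + 9768.7 + 70883 = 133374
T ≈ 44.44 °C — below 100 °C, confirming all the steam condensed.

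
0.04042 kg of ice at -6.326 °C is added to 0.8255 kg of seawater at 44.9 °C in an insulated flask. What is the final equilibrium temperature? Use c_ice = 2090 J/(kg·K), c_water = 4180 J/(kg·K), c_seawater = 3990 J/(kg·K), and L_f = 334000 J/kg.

Net heat exchanged in the isolated system is zero:
warm ice to 0 °C: 0.04042×2090×(0 − (-6.326)) = 534.41
  latent heat to melt: 0.04042×334000 = 13500
  warm the meltwater: 168.96 T
  seawater: 3293.7(T − 44.9)
3462.7 T = 147889 − 14035 = 133854
T ≈ 38.66 °C — above 0 °C, consistent with complete melting.

T_f ≈ 38.7 °C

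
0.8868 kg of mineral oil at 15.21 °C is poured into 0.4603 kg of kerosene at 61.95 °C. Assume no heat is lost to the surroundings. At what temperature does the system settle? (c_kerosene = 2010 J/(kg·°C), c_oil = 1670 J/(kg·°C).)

T_f ≈ 33.2 °C

Net heat exchanged in the isolated system is zero:
0.4603×2010×(T − 61.95) + 0.8868×1670×(T − 15.21) = 0
2406.2 T = 79842
T ≈ 33.18 °C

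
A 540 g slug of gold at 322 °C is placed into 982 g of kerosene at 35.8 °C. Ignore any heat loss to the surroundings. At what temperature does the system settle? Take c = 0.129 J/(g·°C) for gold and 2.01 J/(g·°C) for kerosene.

T_f = Σ m_i c_i T_i / Σ m_i c_i:
T_f = (69.66×322 + 1973.8×35.8) / (69.66 + 1973.8)
    = 93093 / 2043.5 ≈ 45.56 °C

T_f ≈ 45.6 °C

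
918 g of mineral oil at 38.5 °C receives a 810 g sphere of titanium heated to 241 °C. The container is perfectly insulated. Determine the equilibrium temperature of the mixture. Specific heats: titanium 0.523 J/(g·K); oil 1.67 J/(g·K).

Energy conservation, ΣQ = 0:
810·0.523·(T − 241) + 918·1.67·(T − 38.5) = 0
423.63(T − 241) + 1533.1(T − 38.5) = 0
(423.63 + 1533.1) T = 423.63·241 + 1533.1·38.5
T ≈ 82.34 °C

T_f ≈ 82.3 °C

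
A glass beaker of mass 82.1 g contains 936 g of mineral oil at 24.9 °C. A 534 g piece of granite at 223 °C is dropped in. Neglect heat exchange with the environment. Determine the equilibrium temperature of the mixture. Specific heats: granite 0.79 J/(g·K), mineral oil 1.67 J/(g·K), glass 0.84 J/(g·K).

Net heat exchanged in the isolated system is zero:
534×0.79×(T − 223) + 936×1.67×(T − 24.9) + 82.1×0.84×(T − 24.9) = 0
421.86(T − 223) + 1563.1(T − 24.9) + 68.96(T − 24.9) = 0
(421.86 + 1563.1 + 68.96) T = 421.86×223 + 1563.1×24.9 + 68.96×24.9
T ≈ 65.59 °C

T_f ≈ 65.6 °C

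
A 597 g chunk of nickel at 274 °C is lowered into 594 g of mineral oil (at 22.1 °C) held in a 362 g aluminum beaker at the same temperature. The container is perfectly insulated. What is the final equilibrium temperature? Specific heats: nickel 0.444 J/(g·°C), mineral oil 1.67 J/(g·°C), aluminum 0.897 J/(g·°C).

T_f ≈ 64.3 °C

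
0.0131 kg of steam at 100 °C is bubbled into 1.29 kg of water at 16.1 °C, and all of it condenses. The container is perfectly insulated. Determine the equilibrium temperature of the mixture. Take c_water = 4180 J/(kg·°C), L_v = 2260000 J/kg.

T_f ≈ 22.4 °C

Let T be the final temperature. ΣQ_i = 0:
condense steam: −0.0131·2260000 = −29606; condensed water 100 °C→T: 54.76(T − 100); water warms: 1.29·4180·(T − 16.1) = 5392.2(T − 16.1)
5447 T = 29606 + 5475.8 + 86814 = 121896
T ≈ 22.38 °C (< 100 °C, so full condensation is consistent).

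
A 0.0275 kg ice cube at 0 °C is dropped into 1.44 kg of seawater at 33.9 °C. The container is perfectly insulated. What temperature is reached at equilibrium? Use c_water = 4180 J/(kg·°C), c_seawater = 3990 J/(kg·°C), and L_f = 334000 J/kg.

T_f ≈ 31.7 °C

Let T be the final temperature. ΣQ_i = 0:
fusion: m_ice L_f = 0.0275·334000 = 9185; warm the meltwater: 114.95 T; seawater cools: 1.44·3990·(T − 33.9) = 5745.6(T − 33.9)
5860.5 T = 194776 − 9185 = 185591
T ≈ 31.67 °C. Since T > 0 °C, the all-ice-melts assumption holds.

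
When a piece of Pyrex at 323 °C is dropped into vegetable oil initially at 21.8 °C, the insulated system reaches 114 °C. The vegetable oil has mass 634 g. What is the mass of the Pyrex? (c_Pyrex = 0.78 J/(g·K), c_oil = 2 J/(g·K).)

m ≈ 717 g

Energy conservation, ΣQ = 0:
m·0.78·(114 − 323) + 634·2·(114 − 21.8) = 0
-163.02 m = -116910
m = -116910/-163.02 ≈ 717.1 g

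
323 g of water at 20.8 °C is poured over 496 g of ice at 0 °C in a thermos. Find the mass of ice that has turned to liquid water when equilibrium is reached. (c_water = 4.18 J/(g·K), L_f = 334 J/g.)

Water can give up m c ΔT = 323×4.18×20.8 = 28083 J before reaching 0 °C.
Fully melting the ice requires m_ice L_f = 496×334 = 165664 J.
28083 J < 165664 J, so only part of the ice melts and the system sits at 0 °C.
m_melted×334 = 28083  ⇒  m_melted ≈ 84.08 g.

m_melted ≈ 84.1 g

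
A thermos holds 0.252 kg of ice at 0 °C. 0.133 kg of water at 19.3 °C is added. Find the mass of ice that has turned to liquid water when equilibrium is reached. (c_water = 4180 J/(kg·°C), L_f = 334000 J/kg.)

Heat available from the water dropping to 0 °C: 0.133×4180×19.3 = 10730 J.
To melt every bit of ice: 0.252×334000 = 84168 J.
That's not enough to melt it all — equilibrium is at 0 °C with ice remaining.
m_melt = 10730 / L_f = 0.03212 kg.

m_melted ≈ 0.0321 kg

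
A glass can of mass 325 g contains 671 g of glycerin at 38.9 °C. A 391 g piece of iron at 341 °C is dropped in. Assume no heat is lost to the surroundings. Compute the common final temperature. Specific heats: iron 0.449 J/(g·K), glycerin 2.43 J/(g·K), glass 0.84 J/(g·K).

Net heat exchanged in the isolated system is zero:
391·0.449·(T − 341) + 671·2.43·(T − 38.9) + 325·0.84·(T − 38.9) = 0
175.56(T − 341) + 1630.5(T − 38.9) + 273(T − 38.9) = 0
(175.56 + 1630.5 + 273) T = 175.56·341 + 1630.5·38.9 + 273·38.9
T = 133913 / 2079.1 = 64.4 °C

T_f ≈ 64.4 °C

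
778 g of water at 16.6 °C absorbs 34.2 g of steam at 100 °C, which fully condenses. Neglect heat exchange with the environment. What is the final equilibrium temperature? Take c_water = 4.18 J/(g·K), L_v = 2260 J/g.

T_f ≈ 42.9 °C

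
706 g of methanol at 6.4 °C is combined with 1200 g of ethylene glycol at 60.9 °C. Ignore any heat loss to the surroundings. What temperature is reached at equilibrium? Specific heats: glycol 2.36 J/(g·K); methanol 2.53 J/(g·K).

T_f ≈ 39.8 °C

Net heat exchanged in the isolated system is zero:
1200·2.36·(T − 60.9) + 706·2.53·(T − 6.4) = 0
2832(T − 60.9) + 1786.2(T − 6.4) = 0
(2832 + 1786.2) T = 2832·60.9 + 1786.2·6.4
T = 183900/4618.2 ≈ 39.82 °C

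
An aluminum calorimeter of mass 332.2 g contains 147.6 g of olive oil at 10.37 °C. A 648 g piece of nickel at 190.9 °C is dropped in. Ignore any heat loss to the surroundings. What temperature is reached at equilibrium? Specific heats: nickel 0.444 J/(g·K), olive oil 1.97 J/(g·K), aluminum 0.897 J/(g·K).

Setting the total heat transfer to zero:
648·0.444·(T − 190.9) + 147.6·1.97·(T − 10.37) + 332.2·0.897·(T − 10.37) = 0
287.71(T − 190.9) + 290.77(T − 10.37) + 297.98(T − 10.37) = 0
876.47 T = 61030
T = 61030/876.47 ≈ 69.63 °C

T_f ≈ 69.6 °C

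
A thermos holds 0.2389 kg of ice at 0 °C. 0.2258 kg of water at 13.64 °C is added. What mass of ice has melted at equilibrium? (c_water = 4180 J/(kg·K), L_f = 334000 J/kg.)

m_melted ≈ 0.0385 kg

Heat available from the water dropping to 0 °C: 0.2258×4180×13.64 = 12874 J.
Melting all 0.2389 kg of ice would need 0.2389×334000 = 79793 J.
That's not enough to melt it all — equilibrium is at 0 °C with ice remaining.
Mass melted = 12874/334000 ≈ 0.03855 kg.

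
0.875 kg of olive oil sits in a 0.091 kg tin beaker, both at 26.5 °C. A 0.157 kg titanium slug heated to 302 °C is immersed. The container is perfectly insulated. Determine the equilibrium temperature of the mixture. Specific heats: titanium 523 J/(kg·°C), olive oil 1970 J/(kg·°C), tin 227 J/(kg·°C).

Conservation of energy gives ΣQ = 0:
0.157*523*(T − 302) + 0.875*1970*(T − 26.5) + 0.091*227*(T − 26.5) = 0
82.11(T − 302) + 1723.8(T − 26.5) + 20.66(T − 26.5) = 0
(82.11 + 1723.8 + 20.66) T = 82.11*302 + 1723.8*26.5 + 20.66*26.5
T = 71024 / 1826.5 = 38.9 °C

T_f ≈ 38.9 °C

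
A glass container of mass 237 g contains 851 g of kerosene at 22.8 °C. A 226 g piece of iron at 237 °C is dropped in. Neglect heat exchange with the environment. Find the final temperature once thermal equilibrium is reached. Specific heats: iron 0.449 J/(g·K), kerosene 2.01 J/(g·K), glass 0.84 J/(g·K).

Taking heat into each body as positive, Σ m c ΔT = 0:
226*0.449*(T − 237) + 851*2.01*(T − 22.8) + 237*0.84*(T − 22.8) = 0
101.47(T − 237) + 1710.5(T − 22.8) + 199.08(T − 22.8) = 0
2011.1 T = 67588
T = 67588/2011.1 ≈ 33.61 °C

T_f ≈ 33.6 °C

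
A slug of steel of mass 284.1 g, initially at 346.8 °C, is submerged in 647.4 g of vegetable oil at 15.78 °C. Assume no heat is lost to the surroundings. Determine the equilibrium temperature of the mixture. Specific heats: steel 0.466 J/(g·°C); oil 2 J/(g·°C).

|Q_steel| = |Q_oil|:
284.1·0.466·(346.8 − T) = 647.4·2·(T − 15.78)
132.39(346.8 − T) = 1294.8(T − 15.78)
1427.2 T = 66345  ⇒  T ≈ 46.49 °C

T_f ≈ 46.5 °C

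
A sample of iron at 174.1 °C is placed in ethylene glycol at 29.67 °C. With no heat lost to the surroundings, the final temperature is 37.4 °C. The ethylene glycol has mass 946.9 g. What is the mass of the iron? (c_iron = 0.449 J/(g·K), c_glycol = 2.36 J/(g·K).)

|Q_iron| = |Q_glycol|:
m×0.449×(174.1 − 37.4) = 946.9×2.36×(37.4 − 29.67)
61.38 m = 17274  ⇒  m ≈ 281.4 g

m ≈ 281 g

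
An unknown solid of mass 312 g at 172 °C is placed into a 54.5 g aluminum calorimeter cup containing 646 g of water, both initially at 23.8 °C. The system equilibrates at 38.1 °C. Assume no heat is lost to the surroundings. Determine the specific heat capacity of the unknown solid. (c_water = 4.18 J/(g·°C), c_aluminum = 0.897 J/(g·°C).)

c ≈ 0.941 J/(g·°C)

Heat gained plus heat lost sum to zero:
312×c×(38.1 − 172) + 646×4.18×(38.1 − 23.8) + 54.5×0.897×(38.1 − 23.8) = 0
-41777 c = -39313
c = -39313/-41777 ≈ 0.941 J/(g·°C)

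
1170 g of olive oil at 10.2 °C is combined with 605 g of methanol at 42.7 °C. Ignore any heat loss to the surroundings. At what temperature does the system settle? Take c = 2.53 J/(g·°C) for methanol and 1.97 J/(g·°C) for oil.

T_f ≈ 23.2 °C

With ΣQ=0 the equilibrium temperature is the m·c-weighted mean:
T_f = (1530.6·42.7 + 2304.9·10.2) / (1530.6 + 2304.9)
    = 88869 / 3835.6 ≈ 23.17 °C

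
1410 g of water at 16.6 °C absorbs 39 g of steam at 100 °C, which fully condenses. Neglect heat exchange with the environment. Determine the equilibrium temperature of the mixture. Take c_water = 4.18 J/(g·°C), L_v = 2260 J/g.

Net heat exchanged in the isolated system is zero:
condense steam: −39·2260 = −88140
  condensed water 100 °C→T: 163.02(T − 100)
  original water: 5893.8(T − 16.6)
6056.8 T = 88140 + 16302 + 97837 = 202279
T ≈ 33.40 °C — below 100 °C, confirming all the steam condensed.

T_f ≈ 33.4 °C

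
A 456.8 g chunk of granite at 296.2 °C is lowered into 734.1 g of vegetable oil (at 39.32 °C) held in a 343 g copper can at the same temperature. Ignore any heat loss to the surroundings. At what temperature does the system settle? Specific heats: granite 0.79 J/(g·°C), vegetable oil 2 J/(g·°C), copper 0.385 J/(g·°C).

T_f ≈ 86.6 °C

Let T be the final temperature. ΣQ_i = 0:
456.8*0.79*(T − 296.2) + 734.1*2*(T − 39.32) + 343*0.385*(T − 39.32) = 0
(360.87 + 1468.2 + 132.06) T = 360.87*296.2 + 1468.2*39.32 + 132.06*39.32
T = 169812 / 1961.1 = 86.6 °C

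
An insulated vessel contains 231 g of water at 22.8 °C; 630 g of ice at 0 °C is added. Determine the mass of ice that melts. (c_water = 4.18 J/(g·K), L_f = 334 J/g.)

m_melted ≈ 65.9 g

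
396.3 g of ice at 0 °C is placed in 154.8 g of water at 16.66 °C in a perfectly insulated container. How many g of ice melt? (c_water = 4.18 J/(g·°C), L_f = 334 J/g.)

Cooling the water to 0 °C releases 154.8·4.18·16.66 = 10780 J.
To melt every bit of ice: 396.3·334 = 132364 J.
Since 10780 < 132364 J, not all the ice melts; equilibrium is at 0 °C.
Mass melted = 10780/334 ≈ 32.28 g.

m_melted ≈ 32.3 g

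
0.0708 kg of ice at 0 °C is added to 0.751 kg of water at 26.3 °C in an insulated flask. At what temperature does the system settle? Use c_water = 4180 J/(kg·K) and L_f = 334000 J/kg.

T_f ≈ 17.2 °C

Net heat exchanged in the isolated system is zero:
fusion: m_ice L_f = 0.0708×334000 = 23647
  warm the meltwater: 295.94 T
  water cools: 0.751×4180×(T − 26.3) = 3139.2(T − 26.3)
3435.1 T = 82560 − 23647 = 58913
T ≈ 17.15 °C — above 0 °C, consistent with complete melting.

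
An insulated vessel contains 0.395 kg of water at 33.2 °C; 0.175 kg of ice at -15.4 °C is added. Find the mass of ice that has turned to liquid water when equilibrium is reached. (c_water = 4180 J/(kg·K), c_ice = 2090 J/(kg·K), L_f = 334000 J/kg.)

Cooling the water to 0 °C releases 0.395·4180·33.2 = 54817 J.
Warming the ice to 0 °C takes 0.175·2090·15.4 = 5632.6 J, leaving 49184 J for melting.
Fully melting the ice requires m_ice L_f = 0.175·334000 = 58450 J.
Since 49184 < 58450 J, not all the ice melts; equilibrium is at 0 °C.
Mass melted = 49184/334000 ≈ 0.1473 kg.

m_melted ≈ 0.147 kg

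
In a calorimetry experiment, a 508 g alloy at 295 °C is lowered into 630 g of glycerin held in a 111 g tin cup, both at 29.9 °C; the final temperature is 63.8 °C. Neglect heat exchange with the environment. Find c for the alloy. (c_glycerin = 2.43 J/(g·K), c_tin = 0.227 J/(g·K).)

c ≈ 0.449 J/(g·K)

Conservation of energy gives ΣQ = 0:
508·c·(63.8 − 295) + 630·2.43·(63.8 − 29.9) + 111·0.227·(63.8 − 29.9) = 0
-117450 c = -52752
c = -52752/-117450 ≈ 0.4491 J/(g·K)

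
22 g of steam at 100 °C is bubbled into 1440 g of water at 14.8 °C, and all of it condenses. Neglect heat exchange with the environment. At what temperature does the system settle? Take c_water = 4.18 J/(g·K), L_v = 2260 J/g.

T_f ≈ 24.2 °C

Net heat exchanged in the isolated system is zero:
steam→water at 100 °C releases m L_v = 22×2260 = 49720; condensed water 100 °C→T: 91.96(T − 100); original water: 6019.2(T − 14.8)
6111.2 T = 49720 + 9196 + 89084 = 148000
T ≈ 24.22 °C, under the boiling point, so the assumption holds.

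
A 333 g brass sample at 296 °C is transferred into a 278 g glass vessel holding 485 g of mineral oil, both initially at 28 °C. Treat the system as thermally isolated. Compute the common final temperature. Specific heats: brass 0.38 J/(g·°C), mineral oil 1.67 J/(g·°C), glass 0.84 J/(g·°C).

Net heat exchanged in the isolated system is zero:
333·0.38·(T − 296) + 485·1.67·(T − 28) + 278·0.84·(T − 28) = 0
126.54(T − 296) + 809.95(T − 28) + 233.52(T − 28) = 0
1170 T = 66673
T ≈ 56.98 °C

T_f ≈ 57.0 °C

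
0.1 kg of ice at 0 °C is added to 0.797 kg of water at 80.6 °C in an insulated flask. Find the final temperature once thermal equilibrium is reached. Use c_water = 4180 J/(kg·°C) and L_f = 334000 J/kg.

T_f ≈ 62.7 °C

Energy conservation, ΣQ = 0:
fusion: m_ice L_f = 0.1·334000 = 33400
  warm the meltwater: 418 T
  water: 3331.5(T − 80.6)
3749.5 T = 268516 − 33400 = 235116
T ≈ 62.71 °C — above 0 °C, consistent with complete melting.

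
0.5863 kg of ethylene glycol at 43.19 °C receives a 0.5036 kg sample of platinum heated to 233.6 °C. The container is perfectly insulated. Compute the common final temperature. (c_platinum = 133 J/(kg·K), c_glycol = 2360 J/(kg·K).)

Set heat shed by the hot body equal to heat absorbed by the cold body:
0.5036*133*(233.6 − T) = 0.5863*2360*(T − 43.19)
66.98(233.6 − T) = 1383.7(T − 43.19)
1450.6 T = 75407  ⇒  T ≈ 51.98 °C

T_f ≈ 52.0 °C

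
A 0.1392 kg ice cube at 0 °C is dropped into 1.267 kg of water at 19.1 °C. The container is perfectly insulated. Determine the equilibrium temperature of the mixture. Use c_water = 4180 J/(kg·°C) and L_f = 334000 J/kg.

T_f ≈ 9.3 °C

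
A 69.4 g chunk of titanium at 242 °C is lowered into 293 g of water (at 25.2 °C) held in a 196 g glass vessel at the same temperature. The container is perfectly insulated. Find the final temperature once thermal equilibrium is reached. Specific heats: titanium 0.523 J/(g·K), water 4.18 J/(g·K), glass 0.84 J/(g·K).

T_f ≈ 30.7 °C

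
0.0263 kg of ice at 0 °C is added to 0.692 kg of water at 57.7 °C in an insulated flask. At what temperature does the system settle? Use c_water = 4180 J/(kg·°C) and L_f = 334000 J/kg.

Heat gained plus heat lost sum to zero:
melt ice: 0.0263×334000 = 8784.2
  warm the meltwater: 109.93 T
  water cools: 0.692×4180×(T − 57.7) = 2892.6(T − 57.7)
3002.5 T = 166901 − 8784.2 = 158117
T ≈ 52.66 °C — above 0 °C, consistent with complete melting.

T_f ≈ 52.7 °C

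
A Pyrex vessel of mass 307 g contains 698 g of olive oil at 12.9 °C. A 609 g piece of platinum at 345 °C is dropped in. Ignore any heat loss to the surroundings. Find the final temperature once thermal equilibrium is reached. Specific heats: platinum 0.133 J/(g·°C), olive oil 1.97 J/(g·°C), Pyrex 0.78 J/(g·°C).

T_f ≈ 28.8 °C

T_f = Σ m_i c_i T_i / Σ m_i c_i:
T_f = (81×345 + 1375.1×12.9 + 239.46×12.9) / (81 + 1375.1 + 239.46)
    = 48771 / 1695.5 ≈ 28.76 °C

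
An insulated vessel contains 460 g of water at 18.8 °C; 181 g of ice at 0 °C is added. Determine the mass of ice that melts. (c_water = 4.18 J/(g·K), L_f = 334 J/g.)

m_melted ≈ 108 g

Water can give up m c ΔT = 460·4.18·18.8 = 36149 J before reaching 0 °C.
Fully melting the ice requires m_ice L_f = 181·334 = 60454 J.
Since 36149 < 60454 J, not all the ice melts; equilibrium is at 0 °C.
m_melt = 36149 / L_f = 108.2 g.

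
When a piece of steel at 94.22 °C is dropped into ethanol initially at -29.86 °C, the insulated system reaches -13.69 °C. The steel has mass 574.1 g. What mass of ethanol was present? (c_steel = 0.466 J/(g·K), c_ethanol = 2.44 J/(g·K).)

m ≈ 732 g

Setting the total heat transfer to zero:
574.1×0.466×(-13.69 − 94.22) + m×2.44×(-13.69 − (-29.86)) = 0
39.45 m = 28869
m = 28869/39.45 ≈ 731.7 g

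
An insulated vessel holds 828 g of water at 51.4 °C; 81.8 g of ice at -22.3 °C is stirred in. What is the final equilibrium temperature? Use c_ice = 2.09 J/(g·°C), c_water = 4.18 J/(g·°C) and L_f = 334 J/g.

Net heat exchanged in the isolated system is zero:
ice -22.3→0 °C: 81.8·2.09·22.3 = 3812.5; fusion: m_ice L_f = 81.8·334 = 27321; meltwater 0→T: 81.8·4.18·T = 341.92 T; water cools: 828·4.18·(T − 51.4) = 3461(T − 51.4)
3803 T = 177897 − 31134 = 146764
T ≈ 38.59 °C — above 0 °C, consistent with complete melting.

T_f ≈ 38.6 °C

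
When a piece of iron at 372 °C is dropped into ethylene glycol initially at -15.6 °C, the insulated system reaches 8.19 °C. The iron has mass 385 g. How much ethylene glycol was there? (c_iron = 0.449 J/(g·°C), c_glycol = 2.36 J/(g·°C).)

m ≈ 1120 g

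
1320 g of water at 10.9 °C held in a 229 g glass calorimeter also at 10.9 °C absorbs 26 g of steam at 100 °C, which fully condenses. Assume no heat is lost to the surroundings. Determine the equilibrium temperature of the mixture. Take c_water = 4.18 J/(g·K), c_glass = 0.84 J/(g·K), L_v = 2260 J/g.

Taking heat into each body as positive, Σ m c ΔT = 0:
latent heat released on condensation: 26·2260 = 58760; condensed water 100 °C→T: 108.68(T − 100); original water: 5517.6(T − 10.9); glass cup: 229·0.84·(T − 10.9) = 192.36(T − 10.9)
5818.6 T = 58760 + 10868 + 62239 = 131867
T ≈ 22.66 °C — below 100 °C, confirming all the steam condensed.

T_f ≈ 22.7 °C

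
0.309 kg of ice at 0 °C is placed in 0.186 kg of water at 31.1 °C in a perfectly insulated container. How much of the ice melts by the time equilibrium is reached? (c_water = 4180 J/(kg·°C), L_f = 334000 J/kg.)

m_melted ≈ 0.0724 kg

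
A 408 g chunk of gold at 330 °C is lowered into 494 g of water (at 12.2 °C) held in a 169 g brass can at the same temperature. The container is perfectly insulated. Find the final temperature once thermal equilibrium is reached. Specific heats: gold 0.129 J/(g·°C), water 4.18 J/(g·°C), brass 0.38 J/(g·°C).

T_f = Σ m_i c_i T_i / Σ m_i c_i:
T_f = (52.63×330 + 2064.9×12.2 + 64.22×12.2) / (52.63 + 2064.9 + 64.22)
    = 43344 / 2181.8 ≈ 19.87 °C

T_f ≈ 19.9 °C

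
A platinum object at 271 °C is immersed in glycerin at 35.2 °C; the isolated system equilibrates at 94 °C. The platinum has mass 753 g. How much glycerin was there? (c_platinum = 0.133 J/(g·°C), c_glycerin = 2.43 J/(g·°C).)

m ≈ 124 g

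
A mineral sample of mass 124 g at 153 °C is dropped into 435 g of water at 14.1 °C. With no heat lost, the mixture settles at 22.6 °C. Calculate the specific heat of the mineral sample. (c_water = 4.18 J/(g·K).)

c ≈ 0.956 J/(g·K)

Heat lost by the mineral sample = heat gained by the water:
124×c×(153 − 22.6) = 435×4.18×(22.6 − 14.1)
16170 c = 15456  ⇒  c ≈ 0.9558 J/(g·K)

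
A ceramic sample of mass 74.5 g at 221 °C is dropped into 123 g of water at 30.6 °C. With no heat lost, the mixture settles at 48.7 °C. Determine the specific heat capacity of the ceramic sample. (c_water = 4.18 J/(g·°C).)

Heat gained plus heat lost sum to zero:
74.5·c·(48.7 − 221) + 123·4.18·(48.7 − 30.6) = 0
-12836 c = -9305.9
c = -9305.9/-12836 ≈ 0.725 J/(g·°C)

c ≈ 0.725 J/(g·°C)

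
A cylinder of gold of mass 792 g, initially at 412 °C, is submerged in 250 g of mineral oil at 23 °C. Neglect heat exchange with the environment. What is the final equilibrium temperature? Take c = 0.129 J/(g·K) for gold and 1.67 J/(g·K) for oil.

T_f ≈ 99.5 °C

Conservation of energy gives ΣQ = 0:
792·0.129·(T − 412) + 250·1.67·(T − 23) = 0
102.17(T − 412) + 417.5(T − 23) = 0
519.67 T = 51696
T ≈ 99.48 °C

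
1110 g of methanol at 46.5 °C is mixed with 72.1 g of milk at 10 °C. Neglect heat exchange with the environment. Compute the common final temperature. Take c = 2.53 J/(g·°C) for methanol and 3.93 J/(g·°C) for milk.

Let T be the final temperature. ΣQ_i = 0:
1110·2.53·(T − 46.5) + 72.1·3.93·(T − 10) = 0
2808.3(T − 46.5) + 283.35(T − 10) = 0
(2808.3 + 283.35) T = 2808.3·46.5 + 283.35·10
T = 133419 / 3091.7 = 43.2 °C

T_f ≈ 43.2 °C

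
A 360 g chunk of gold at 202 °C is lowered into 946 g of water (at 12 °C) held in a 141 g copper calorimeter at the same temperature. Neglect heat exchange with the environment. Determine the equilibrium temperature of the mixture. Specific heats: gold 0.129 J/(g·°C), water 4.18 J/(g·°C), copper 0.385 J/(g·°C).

T_f ≈ 14.2 °C

Taking heat into each body as positive, Σ m c ΔT = 0:
360·0.129·(T − 202) + 946·4.18·(T − 12) + 141·0.385·(T − 12) = 0
46.44(T − 202) + 3954.3(T − 12) + 54.29(T − 12) = 0
(46.44 + 3954.3 + 54.29) T = 46.44·202 + 3954.3·12 + 54.29·12
T ≈ 14.18 °C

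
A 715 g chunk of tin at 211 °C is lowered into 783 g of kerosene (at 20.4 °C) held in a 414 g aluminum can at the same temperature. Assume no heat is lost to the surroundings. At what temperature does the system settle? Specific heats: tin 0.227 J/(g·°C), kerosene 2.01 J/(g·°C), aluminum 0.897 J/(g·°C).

T_f ≈ 35.1 °C

With ΣQ=0 the equilibrium temperature is the m·c-weighted mean:
T_f = (162.31·211 + 1573.8·20.4 + 371.36·20.4) / (162.31 + 1573.8 + 371.36)
    = 73928 / 2107.5 ≈ 35.08 °C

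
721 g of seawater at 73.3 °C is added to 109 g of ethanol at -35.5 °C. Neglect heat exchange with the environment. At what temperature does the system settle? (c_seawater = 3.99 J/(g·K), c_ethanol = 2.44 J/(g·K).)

T_f is the heat-capacity-weighted average of the initial temperatures:
T_f = (2876.8*73.3 + 265.96*(-35.5)) / (2876.8 + 265.96)
    = 201427 / 3142.8 ≈ 64.09 °C

T_f ≈ 64.1 °C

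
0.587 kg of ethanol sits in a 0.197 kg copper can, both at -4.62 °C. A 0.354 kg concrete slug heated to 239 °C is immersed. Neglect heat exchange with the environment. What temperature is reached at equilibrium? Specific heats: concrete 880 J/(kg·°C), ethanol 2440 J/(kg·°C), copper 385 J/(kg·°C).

Let T be the final temperature. ΣQ_i = 0:
0.354·880·(T − 239) + 0.587·2440·(T − (-4.62)) + 0.197·385·(T − (-4.62)) = 0
311.52(T − 239) + 1432.3(T − (-4.62)) + 75.84(T − (-4.62)) = 0
1819.6 T = 67486
T ≈ 37.09 °C

T_f ≈ 37.1 °C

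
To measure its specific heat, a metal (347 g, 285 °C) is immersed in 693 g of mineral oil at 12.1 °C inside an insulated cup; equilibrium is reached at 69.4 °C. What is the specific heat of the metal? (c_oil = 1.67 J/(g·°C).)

c ≈ 0.886 J/(g·°C)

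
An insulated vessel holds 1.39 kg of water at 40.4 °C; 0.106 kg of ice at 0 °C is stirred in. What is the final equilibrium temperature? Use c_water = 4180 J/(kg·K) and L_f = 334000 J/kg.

T_f ≈ 31.9 °C

Setting the total heat transfer to zero:
melt ice: 0.106·334000 = 35404; meltwater 0→T: 0.106·4180·T = 443.08 T; water: 5810.2(T − 40.4)
6253.3 T = 234732 − 35404 = 199328
T ≈ 31.88 °C. Since T > 0 °C, the all-ice-melts assumption holds.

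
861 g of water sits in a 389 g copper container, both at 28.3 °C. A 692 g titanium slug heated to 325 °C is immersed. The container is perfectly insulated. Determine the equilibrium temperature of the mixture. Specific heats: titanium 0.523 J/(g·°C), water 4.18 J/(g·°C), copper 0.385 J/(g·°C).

T_f ≈ 54.4 °C

Taking heat into each body as positive, Σ m c ΔT = 0:
692·0.523·(T − 325) + 861·4.18·(T − 28.3) + 389·0.385·(T − 28.3) = 0
361.92(T − 325) + 3599(T − 28.3) + 149.77(T − 28.3) = 0
(361.92 + 3599 + 149.77) T = 361.92·325 + 3599·28.3 + 149.77·28.3
T = 223712/4110.7 ≈ 54.42 °C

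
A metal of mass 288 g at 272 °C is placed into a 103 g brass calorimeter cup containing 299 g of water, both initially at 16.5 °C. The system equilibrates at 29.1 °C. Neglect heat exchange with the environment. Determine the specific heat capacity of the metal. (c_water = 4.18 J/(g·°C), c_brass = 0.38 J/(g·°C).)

c ≈ 0.232 J/(g·°C)

Heat gained plus heat lost sum to zero:
288×c×(29.1 − 272) + 299×4.18×(29.1 − 16.5) + 103×0.38×(29.1 − 16.5) = 0
-69955 c = -16241
c = -16241/-69955 ≈ 0.2322 J/(g·°C)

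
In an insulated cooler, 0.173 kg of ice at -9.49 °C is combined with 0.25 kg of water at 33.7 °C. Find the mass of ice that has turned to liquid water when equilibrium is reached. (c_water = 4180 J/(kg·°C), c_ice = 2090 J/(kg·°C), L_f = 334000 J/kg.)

m_melted ≈ 0.0952 kg

Cooling the water to 0 °C releases 0.25×4180×33.7 = 35216 J.
Warming the ice to 0 °C takes 0.173×2090×9.49 = 3431.3 J, leaving 31785 J for melting.
Melting all 0.173 kg of ice would need 0.173×334000 = 57782 J.
That's not enough to melt it all — equilibrium is at 0 °C with ice remaining.
m_melt = 31785 / L_f = 0.09517 kg.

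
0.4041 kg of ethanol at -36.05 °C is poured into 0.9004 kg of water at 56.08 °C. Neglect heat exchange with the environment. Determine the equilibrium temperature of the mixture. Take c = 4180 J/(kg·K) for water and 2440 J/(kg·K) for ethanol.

Taking heat into each body as positive, Σ m c ΔT = 0:
0.9004*4180*(T − 56.08) + 0.4041*2440*(T − (-36.05)) = 0
3763.7(T − 56.08) + 986(T − (-36.05)) = 0
(3763.7 + 986) T = 3763.7*56.08 + 986*(-36.05)
T = 175521/4749.7 ≈ 36.95 °C

T_f ≈ 37.0 °C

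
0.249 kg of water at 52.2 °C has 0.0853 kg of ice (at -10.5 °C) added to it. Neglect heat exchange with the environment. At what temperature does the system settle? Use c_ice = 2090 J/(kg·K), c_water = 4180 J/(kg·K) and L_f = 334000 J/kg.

T_f ≈ 17.2 °C

Net heat exchanged in the isolated system is zero:
warm ice to 0 °C: 0.0853·2090·(0 − (-10.5)) = 1871.9
  melt ice: 0.0853·334000 = 28490
  meltwater 0→T: 0.0853·4180·T = 356.55 T
  water cools: 0.249·4180·(T − 52.2) = 1040.8(T − 52.2)
1397.4 T = 54331 − 30362 = 23969
T ≈ 17.15 °C (positive, so assuming full melt was valid).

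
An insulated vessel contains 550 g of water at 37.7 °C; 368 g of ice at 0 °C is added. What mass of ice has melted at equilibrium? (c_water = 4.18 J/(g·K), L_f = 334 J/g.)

Cooling the water to 0 °C releases 550·4.18·37.7 = 86672 J.
To melt every bit of ice: 368·334 = 122912 J.
Since 86672 < 122912 J, not all the ice melts; equilibrium is at 0 °C.
Mass melted = 86672/334 ≈ 259.5 g.

m_melted ≈ 259 g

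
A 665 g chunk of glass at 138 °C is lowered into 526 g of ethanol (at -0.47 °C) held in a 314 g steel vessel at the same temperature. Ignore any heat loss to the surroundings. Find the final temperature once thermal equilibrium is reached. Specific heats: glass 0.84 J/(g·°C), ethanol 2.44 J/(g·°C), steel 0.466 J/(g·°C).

Energy conservation, ΣQ = 0:
665·0.84·(T − 138) + 526·2.44·(T − (-0.47)) + 314·0.466·(T − (-0.47)) = 0
1988.4 T = 76415
T = 76415 / 1988.4 = 38.4 °C

T_f ≈ 38.4 °C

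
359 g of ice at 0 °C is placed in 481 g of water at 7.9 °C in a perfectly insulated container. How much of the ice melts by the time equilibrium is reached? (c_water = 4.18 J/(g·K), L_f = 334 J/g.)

Water can give up m c ΔT = 481×4.18×7.9 = 15884 J before reaching 0 °C.
Melting all 359 g of ice would need 359×334 = 119906 J.
Since 15884 < 119906 J, not all the ice melts; equilibrium is at 0 °C.
m_melt = 15884 / L_f = 47.56 g.

m_melted ≈ 47.6 g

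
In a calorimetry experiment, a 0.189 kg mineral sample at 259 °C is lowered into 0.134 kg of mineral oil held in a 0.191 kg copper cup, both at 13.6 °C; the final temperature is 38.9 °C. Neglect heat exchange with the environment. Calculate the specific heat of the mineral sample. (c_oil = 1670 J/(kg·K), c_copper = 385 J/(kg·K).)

c ≈ 181 J/(kg·K)

Heat gained plus heat lost sum to zero:
0.189×c×(38.9 − 259) + 0.134×1670×(38.9 − 13.6) + 0.191×385×(38.9 − 13.6) = 0
-41.6 c = -7522.1
c = -7522.1/-41.6 ≈ 180.8 J/(kg·K)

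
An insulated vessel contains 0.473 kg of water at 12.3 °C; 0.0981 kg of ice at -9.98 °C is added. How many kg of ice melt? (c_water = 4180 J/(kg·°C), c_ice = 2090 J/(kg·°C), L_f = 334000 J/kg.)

m_melted ≈ 0.0667 kg

Cooling the water to 0 °C releases 0.473×4180×12.3 = 24319 J.
Warming the ice to 0 °C takes 0.0981×2090×9.98 = 2046.2 J, leaving 22273 J for melting.
Melting all 0.0981 kg of ice would need 0.0981×334000 = 32765 J.
Since 22273 < 32765 J, not all the ice melts; equilibrium is at 0 °C.
Mass melted = 22273/334000 ≈ 0.06668 kg.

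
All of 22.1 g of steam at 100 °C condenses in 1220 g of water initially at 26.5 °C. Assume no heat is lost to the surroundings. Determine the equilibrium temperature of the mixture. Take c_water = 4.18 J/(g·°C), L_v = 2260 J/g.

T_f ≈ 37.4 °C

Net heat exchanged in the isolated system is zero:
latent heat released on condensation: 22.1×2260 = 49946; condensate cools 100→T: 22.1×4.18×(T − 100) = 92.38(T − 100); water warms: 1220×4.18×(T − 26.5) = 5099.6(T − 26.5)
5192 T = 49946 + 9237.8 + 135139 = 194323
T ≈ 37.43 °C, under the boiling point, so the assumption holds.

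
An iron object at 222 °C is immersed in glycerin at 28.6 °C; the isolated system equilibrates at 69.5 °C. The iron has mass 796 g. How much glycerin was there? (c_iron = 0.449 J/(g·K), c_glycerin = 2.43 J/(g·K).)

Heat lost by the iron = heat gained by the glycerin:
796·0.449·(222 − 69.5) = m·2.43·(69.5 − 28.6)
99.39 m = 54504  ⇒  m ≈ 548.4 g

m ≈ 548 g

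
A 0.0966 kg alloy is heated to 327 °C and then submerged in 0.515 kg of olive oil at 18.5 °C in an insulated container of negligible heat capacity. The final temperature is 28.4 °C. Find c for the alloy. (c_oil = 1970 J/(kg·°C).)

m_s c (T_s − T_f) = m_oil c_oil (T_f − T_0):
0.0966·c·(327 − 28.4) = 0.515·1970·(28.4 − 18.5)
28.84 c = 10044  ⇒  c ≈ 348.2 J/(kg·°C)

c ≈ 348 J/(kg·°C)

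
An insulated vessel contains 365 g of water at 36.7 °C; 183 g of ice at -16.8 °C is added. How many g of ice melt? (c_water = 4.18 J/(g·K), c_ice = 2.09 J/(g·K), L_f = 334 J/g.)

m_melted ≈ 148 g

Heat available from the water dropping to 0 °C: 365·4.18·36.7 = 55993 J.
Warming the ice to 0 °C takes 183·2.09·16.8 = 6425.5 J, leaving 49568 J for melting.
Melting all 183 g of ice would need 183·334 = 61122 J.
49568 J < 61122 J, so only part of the ice melts and the system sits at 0 °C.
m_melted·334 = 49568  ⇒  m_melted ≈ 148.4 g.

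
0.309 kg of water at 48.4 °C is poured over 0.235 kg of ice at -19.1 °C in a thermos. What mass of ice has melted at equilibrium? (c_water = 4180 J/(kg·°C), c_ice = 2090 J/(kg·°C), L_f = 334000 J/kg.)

m_melted ≈ 0.159 kg

Cooling the water to 0 °C releases 0.309·4180·48.4 = 62514 J.
Of that, 0.235·2090·19.1 = 9381 J goes to bring the ice to 0 °C, leaving 53133 J.
Melting all 0.235 kg of ice would need 0.235·334000 = 78490 J.
53133 J < 78490 J, so only part of the ice melts and the system sits at 0 °C.
Mass melted = 53133/334000 ≈ 0.1591 kg.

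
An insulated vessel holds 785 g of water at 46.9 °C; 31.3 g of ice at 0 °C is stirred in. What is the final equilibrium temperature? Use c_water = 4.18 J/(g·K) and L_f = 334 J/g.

T_f ≈ 42.0 °C

Let T be the final temperature. ΣQ_i = 0:
melt ice: 31.3·334 = 10454
  meltwater 0→T: 31.3·4.18·T = 130.83 T
  water: 3281.3(T − 46.9)
3412.1 T = 153893 − 10454 = 143439
T ≈ 42.04 °C (positive, so assuming full melt was valid).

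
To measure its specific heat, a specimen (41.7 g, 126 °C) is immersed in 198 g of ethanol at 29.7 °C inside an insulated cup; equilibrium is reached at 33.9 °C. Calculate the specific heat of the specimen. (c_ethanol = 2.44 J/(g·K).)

Taking heat into each body as positive, Σ m c ΔT = 0:
41.7·c·(33.9 − 126) + 198·2.44·(33.9 − 29.7) = 0
-3840.6 c = -2029.1
c = -2029.1/-3840.6 ≈ 0.5283 J/(g·K)

c ≈ 0.528 J/(g·K)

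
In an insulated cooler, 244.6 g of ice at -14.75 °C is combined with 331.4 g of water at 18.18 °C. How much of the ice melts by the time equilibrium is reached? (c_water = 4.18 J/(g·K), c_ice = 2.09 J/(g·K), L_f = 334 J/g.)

Heat available from the water dropping to 0 °C: 331.4×4.18×18.18 = 25184 J.
Warming the ice to 0 °C takes 244.6×2.09×14.75 = 7540.4 J, leaving 17643 J for melting.
Melting all 244.6 g of ice would need 244.6×334 = 81696 J.
Since 17643 < 81696 J, not all the ice melts; equilibrium is at 0 °C.
m_melted×334 = 17643  ⇒  m_melted ≈ 52.82 g.

m_melted ≈ 52.8 g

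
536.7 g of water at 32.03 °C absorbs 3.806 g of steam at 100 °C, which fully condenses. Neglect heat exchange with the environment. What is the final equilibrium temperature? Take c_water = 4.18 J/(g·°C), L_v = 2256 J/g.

T_f ≈ 36.3 °C

Taking heat into each body as positive, Σ m c ΔT = 0:
condense steam: −3.806·2256 = −8586.3
  condensed water 100 °C→T: 15.91(T − 100)
  original water: 2243.4(T − 32.03)
2259.3 T = 8586.3 + 1590.9 + 71856 = 82034
T ≈ 36.31 °C, under the boiling point, so the assumption holds.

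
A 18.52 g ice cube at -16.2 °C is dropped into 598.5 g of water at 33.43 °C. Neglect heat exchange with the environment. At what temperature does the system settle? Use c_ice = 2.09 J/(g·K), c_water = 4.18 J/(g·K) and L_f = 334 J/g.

T_f ≈ 29.8 °C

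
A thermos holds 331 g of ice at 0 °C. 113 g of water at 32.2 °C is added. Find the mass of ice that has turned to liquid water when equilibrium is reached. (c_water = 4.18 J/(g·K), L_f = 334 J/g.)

m_melted ≈ 45.5 g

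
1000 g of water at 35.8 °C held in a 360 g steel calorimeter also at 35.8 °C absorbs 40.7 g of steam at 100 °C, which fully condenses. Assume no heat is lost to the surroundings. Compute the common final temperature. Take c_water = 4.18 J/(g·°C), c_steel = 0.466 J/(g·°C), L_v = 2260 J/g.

T_f ≈ 58.6 °C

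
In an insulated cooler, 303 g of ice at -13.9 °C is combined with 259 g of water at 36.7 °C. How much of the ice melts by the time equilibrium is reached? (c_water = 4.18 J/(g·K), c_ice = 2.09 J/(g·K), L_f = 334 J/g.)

m_melted ≈ 92.6 g

Water can give up m c ΔT = 259·4.18·36.7 = 39732 J before reaching 0 °C.
Of that, 303·2.09·13.9 = 8802.5 J goes to bring the ice to 0 °C, leaving 30930 J.
Melting all 303 g of ice would need 303·334 = 101202 J.
Since 30930 < 101202 J, not all the ice melts; equilibrium is at 0 °C.
m_melted·334 = 30930  ⇒  m_melted ≈ 92.6 g.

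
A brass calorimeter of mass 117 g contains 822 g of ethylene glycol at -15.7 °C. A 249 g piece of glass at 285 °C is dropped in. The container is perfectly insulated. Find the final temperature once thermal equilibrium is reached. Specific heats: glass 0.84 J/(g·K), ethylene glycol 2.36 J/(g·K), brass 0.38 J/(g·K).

With ΣQ=0 the equilibrium temperature is the m·c-weighted mean:
T_f = (209.16·285 + 1939.9·(-15.7) + 44.46·(-15.7)) / (209.16 + 1939.9 + 44.46)
    = 28456 / 2193.5 ≈ 12.97 °C

T_f ≈ 13.0 °C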